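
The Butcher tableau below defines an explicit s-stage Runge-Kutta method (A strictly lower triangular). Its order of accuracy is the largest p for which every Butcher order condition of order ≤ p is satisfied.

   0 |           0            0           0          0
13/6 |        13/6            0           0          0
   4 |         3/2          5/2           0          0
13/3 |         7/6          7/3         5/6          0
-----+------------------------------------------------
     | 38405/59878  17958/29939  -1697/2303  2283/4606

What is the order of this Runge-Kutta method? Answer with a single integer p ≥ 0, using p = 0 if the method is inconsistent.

b = (38405/59878, 17958/29939, -1697/2303, 2283/4606)
c = (0, 13/6, 4, 13/3)
Ac = (0, 0, 65/12, 151/18)
Σ b_i: 38405/59878·1 + 17958/29939·1 + (-1697/2303)·1 + 2283/4606·1 = 1 ✓
b·c: 17958/29939·13/6 + (-1697/2303)·4 + 2283/4606·13/3 = 1/2 ✓
b·c²: 17958/29939·169/36 + (-1697/2303)·16 + 2283/4606·169/9 = 1/3 ✓
b·Ac: (-1697/2303)·65/12 + 2283/4606·151/18 = 1/6 ✓
b·c³: 17958/29939·2197/216 + (-1697/2303)·64 + 2283/4606·2197/27 = -6693/9212 ≠ 1/4 ⇒ order 3.
b·(c∘Ac): (-1697/2303)·65/3 + 2283/4606·1963/54 = 170183/82908 ≠ 1/8
b·Ac²: (-1697/2303)·845/72 + 2283/4606·2623/108 = 281069/82908 ≠ 1/12
b·A²c: 2283/4606·325/72 = 247325/110544 ≠ 1/24

3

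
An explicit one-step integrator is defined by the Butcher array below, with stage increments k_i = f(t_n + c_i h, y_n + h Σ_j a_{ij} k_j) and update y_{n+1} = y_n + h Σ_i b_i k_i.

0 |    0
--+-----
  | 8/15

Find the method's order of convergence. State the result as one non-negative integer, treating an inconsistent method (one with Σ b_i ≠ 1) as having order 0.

0

b = (8/15)
c = (0)
Σ b_i: 8/15·1 = 8/15 ≠ 1 ⇒ order 0.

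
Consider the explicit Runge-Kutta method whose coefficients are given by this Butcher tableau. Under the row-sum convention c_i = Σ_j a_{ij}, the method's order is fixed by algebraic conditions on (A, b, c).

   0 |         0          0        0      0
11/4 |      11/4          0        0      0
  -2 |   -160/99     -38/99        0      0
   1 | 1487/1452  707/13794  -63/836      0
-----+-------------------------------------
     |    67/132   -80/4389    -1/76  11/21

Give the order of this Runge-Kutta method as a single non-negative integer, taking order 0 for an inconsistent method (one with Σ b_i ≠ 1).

b = (67/132, -80/4389, -1/76, 11/21)
c = (0, 11/4, -2, 1)
Ac = (0, 0, -19/18, 7/24)
Σ b_i: 67/132·1 + (-80/4389)·1 + (-1/76)·1 + 11/21·1 = 1 ✓
b·c: (-80/4389)·11/4 + (-1/76)·(-2) + 11/21·1 = 1/2 ✓
b·c²: (-80/4389)·121/16 + (-1/76)·4 + 11/21·1 = 1/3 ✓
b·Ac: (-1/76)·(-19/18) + 11/21·7/24 = 1/6 ✓
b·c³: (-80/4389)·1331/64 + (-1/76)·(-8) + 11/21·1 = 1/4 ✓
b·(c∘Ac): (-1/76)·19/9 + 11/21·7/24 = 1/8 ✓
b·Ac²: (-1/76)·(-209/72) + 11/21·91/1056 = 1/12 ✓
b·A²c: 11/21·7/88 = 1/24 ✓; 4 stages ⇒ order 4.

4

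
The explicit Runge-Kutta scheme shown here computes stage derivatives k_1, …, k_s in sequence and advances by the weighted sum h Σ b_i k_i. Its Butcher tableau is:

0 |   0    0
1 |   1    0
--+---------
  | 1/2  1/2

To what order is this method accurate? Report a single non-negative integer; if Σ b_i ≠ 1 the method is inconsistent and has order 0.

2

b = (1/2, 1/2)
c = (0, 1)
Σ b_i: 1/2·1 + 1/2·1 = 1 ✓
b·c: 1/2·1 = 1/2 ✓; 2 stages ⇒ order 2.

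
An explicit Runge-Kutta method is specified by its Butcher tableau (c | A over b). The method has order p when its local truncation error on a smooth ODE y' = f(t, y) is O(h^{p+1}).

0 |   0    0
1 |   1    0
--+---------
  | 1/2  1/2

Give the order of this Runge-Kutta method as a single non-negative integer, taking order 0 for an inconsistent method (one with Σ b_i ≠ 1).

b = (1/2, 1/2)
c = (0, 1)
Σ b_i: 1/2·1 + 1/2·1 = 1 ✓
b·c: 1/2·1 = 1/2 ✓; 2 stages ⇒ order 2.

2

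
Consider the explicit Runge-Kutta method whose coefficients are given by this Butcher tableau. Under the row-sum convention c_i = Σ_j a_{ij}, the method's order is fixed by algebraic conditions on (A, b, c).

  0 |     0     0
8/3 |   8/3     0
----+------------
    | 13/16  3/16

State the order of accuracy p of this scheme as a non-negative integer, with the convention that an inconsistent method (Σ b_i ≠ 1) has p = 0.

2

b = (13/16, 3/16)
c = (0, 8/3)
Σ b_i: 13/16·1 + 3/16·1 = 1 ✓
b·c: 3/16·8/3 = 1/2 ✓; 2 stages ⇒ order 2.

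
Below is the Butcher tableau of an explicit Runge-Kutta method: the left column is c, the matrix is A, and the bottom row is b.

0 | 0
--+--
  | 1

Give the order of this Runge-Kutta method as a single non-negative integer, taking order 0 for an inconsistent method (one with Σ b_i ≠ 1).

b = (1)
c = (0)
Σ b_i: 1·1 = 1 ✓; 1 stage ⇒ order 1.

1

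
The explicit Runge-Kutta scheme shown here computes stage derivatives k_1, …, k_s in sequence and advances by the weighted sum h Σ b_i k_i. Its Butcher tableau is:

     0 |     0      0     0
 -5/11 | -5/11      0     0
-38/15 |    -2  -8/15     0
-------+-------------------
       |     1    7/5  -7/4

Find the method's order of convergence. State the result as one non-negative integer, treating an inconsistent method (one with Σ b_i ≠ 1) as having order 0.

b = (1, 7/5, -7/4)
c = (0, -5/11, -38/15)
Ac = (0, 0, 8/33)
Σ b_i: 1·1 + 7/5·1 + (-7/4)·1 = 13/20 ≠ 1 ⇒ order 0.

0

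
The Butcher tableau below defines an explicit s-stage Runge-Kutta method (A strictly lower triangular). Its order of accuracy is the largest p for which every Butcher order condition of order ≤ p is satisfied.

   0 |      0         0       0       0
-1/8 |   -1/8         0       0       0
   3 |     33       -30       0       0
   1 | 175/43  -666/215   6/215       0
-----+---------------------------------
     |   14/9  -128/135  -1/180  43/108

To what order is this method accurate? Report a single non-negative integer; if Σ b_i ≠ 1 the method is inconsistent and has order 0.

4

b = (14/9, -128/135, -1/180, 43/108)
c = (0, -1/8, 3, 1)
Ac = (0, 0, 15/4, 81/172)
Σ b_i: 14/9·1 + (-128/135)·1 + (-1/180)·1 + 43/108·1 = 1 ✓
b·c: (-128/135)·(-1/8) + (-1/180)·3 + 43/108·1 = 1/2 ✓
b·c²: (-128/135)·1/64 + (-1/180)·9 + 43/108·1 = 1/3 ✓
b·Ac: (-1/180)·15/4 + 43/108·81/172 = 1/6 ✓
b·c³: (-128/135)·(-1/512) + (-1/180)·27 + 43/108·1 = 1/4 ✓
b·(c∘Ac): (-1/180)·45/4 + 43/108·81/172 = 1/8 ✓
b·Ac²: (-1/180)·(-15/32) + 43/108·279/1376 = 1/12 ✓
b·A²c: 43/108·9/86 = 1/24 ✓; 4 stages ⇒ order 4.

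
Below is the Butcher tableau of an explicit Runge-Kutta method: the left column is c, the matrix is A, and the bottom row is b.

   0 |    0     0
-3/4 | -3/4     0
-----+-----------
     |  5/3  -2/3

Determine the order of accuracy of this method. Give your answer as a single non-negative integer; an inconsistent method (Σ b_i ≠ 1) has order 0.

2

b = (5/3, -2/3)
c = (0, -3/4)
Σ b_i: 5/3·1 + (-2/3)·1 = 1 ✓
b·c: (-2/3)·(-3/4) = 1/2 ✓; 2 stages ⇒ order 2.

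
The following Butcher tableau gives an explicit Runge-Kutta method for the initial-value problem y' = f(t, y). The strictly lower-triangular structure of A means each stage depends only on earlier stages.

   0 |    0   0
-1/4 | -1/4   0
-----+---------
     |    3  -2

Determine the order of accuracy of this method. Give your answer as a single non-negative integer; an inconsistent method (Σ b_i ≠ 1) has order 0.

2

b = (3, -2)
c = (0, -1/4)
Σ b_i: 3·1 + (-2)·1 = 1 ✓
b·c: (-2)·(-1/4) = 1/2 ✓; 2 stages ⇒ order 2.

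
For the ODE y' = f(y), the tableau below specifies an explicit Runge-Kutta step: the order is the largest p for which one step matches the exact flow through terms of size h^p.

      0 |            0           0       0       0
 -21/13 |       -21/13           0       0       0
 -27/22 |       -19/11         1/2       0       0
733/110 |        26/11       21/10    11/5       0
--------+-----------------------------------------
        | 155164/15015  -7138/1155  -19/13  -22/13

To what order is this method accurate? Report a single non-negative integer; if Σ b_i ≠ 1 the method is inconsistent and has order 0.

2

b = (155164/15015, -7138/1155, -19/13, -22/13)
c = (0, -21/13, -27/22, 733/110)
Ac = (0, 0, -21/26, -396/65)
Σ b_i: 155164/15015·1 + (-7138/1155)·1 + (-19/13)·1 + (-22/13)·1 = 1 ✓
b·c: (-7138/1155)·(-21/13) + (-19/13)·(-27/22) + (-22/13)·733/110 = 1/2 ✓
b·c²: (-7138/1155)·441/169 + (-19/13)·729/484 + (-22/13)·537289/12100 = -191143789/2044900 ≠ 1/3 ⇒ order 2.
b·Ac: (-19/13)·(-21/26) + (-22/13)·(-396/65) = 19419/1690 ≠ 1/6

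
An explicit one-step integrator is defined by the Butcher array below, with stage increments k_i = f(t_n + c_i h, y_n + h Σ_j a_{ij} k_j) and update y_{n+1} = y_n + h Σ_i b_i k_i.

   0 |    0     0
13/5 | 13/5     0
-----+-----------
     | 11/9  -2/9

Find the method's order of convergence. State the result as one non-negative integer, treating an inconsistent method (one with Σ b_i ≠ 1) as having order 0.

1

b = (11/9, -2/9)
c = (0, 13/5)
Σ b_i: 11/9·1 + (-2/9)·1 = 1 ✓
b·c: (-2/9)·13/5 = -26/45 ≠ 1/2 ⇒ order 1.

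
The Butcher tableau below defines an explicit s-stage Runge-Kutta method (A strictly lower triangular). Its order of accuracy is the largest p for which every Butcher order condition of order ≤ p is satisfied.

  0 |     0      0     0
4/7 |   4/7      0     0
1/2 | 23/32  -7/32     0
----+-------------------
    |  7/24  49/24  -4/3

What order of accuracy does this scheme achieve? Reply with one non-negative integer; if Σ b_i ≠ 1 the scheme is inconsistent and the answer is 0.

b = (7/24, 49/24, -4/3)
c = (0, 4/7, 1/2)
Ac = (0, 0, -1/8)
Σ b_i: 7/24·1 + 49/24·1 + (-4/3)·1 = 1 ✓
b·c: 49/24·4/7 + (-4/3)·1/2 = 1/2 ✓
b·c²: 49/24·16/49 + (-4/3)·1/4 = 1/3 ✓
b·Ac: (-4/3)·(-1/8) = 1/6 ✓; 3 stages ⇒ order 3.

3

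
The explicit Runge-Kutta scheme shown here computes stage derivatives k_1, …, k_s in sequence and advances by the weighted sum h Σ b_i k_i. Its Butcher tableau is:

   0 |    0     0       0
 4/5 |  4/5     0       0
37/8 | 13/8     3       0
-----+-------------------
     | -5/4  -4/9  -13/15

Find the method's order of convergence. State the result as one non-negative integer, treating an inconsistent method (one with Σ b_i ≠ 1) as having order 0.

0

b = (-5/4, -4/9, -13/15)
c = (0, 4/5, 37/8)
Ac = (0, 0, 12/5)
Σ b_i: (-5/4)·1 + (-4/9)·1 + (-13/15)·1 = -461/180 ≠ 1 ⇒ order 0.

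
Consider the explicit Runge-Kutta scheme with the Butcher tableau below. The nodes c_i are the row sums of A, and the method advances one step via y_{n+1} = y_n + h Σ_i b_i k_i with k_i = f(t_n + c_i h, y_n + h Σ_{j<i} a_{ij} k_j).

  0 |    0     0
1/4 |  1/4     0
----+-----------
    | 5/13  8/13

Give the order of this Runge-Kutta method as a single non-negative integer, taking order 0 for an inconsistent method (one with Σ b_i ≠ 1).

1

b = (5/13, 8/13)
c = (0, 1/4)
Σ b_i: 5/13·1 + 8/13·1 = 1 ✓
b·c: 8/13·1/4 = 2/13 ≠ 1/2 ⇒ order 1.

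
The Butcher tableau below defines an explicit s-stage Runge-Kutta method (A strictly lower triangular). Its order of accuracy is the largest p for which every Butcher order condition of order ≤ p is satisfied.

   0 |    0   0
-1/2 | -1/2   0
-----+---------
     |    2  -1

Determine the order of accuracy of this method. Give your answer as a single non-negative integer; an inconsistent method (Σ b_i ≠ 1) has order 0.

2

b = (2, -1)
c = (0, -1/2)
Σ b_i: 2·1 + (-1)·1 = 1 ✓
b·c: (-1)·(-1/2) = 1/2 ✓; 2 stages ⇒ order 2.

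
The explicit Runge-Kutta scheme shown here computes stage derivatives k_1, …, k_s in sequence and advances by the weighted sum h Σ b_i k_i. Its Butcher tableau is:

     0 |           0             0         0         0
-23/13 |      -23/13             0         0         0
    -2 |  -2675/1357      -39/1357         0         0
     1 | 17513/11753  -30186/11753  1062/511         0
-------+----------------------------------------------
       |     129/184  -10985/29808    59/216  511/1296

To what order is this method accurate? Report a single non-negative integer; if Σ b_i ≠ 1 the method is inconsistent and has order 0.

4

b = (129/184, -10985/29808, 59/216, 511/1296)
c = (0, -23/13, -2, 1)
Ac = (0, 0, 3/59, 198/511)
Σ b_i: 129/184·1 + (-10985/29808)·1 + 59/216·1 + 511/1296·1 = 1 ✓
b·c: (-10985/29808)·(-23/13) + 59/216·(-2) + 511/1296·1 = 1/2 ✓
b·c²: (-10985/29808)·529/169 + 59/216·4 + 511/1296·1 = 1/3 ✓
b·Ac: 59/216·3/59 + 511/1296·198/511 = 1/6 ✓
b·c³: (-10985/29808)·(-12167/2197) + 59/216·(-8) + 511/1296·1 = 1/4 ✓
b·(c∘Ac): 59/216·(-6/59) + 511/1296·198/511 = 1/8 ✓
b·Ac²: 59/216·(-69/767) + 511/1296·1818/6643 = 1/12 ✓
b·A²c: 511/1296·54/511 = 1/24 ✓; 4 stages ⇒ order 4.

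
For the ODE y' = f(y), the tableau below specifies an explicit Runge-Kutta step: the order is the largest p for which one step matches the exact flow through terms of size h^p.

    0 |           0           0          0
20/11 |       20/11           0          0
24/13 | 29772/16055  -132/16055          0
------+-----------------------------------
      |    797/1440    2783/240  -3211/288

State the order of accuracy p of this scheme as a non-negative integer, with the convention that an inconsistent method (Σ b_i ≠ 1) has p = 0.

3

b = (797/1440, 2783/240, -3211/288)
c = (0, 20/11, 24/13)
Ac = (0, 0, -48/3211)
Σ b_i: 797/1440·1 + 2783/240·1 + (-3211/288)·1 = 1 ✓
b·c: 2783/240·20/11 + (-3211/288)·24/13 = 1/2 ✓
b·c²: 2783/240·400/121 + (-3211/288)·576/169 = 1/3 ✓
b·Ac: (-3211/288)·(-48/3211) = 1/6 ✓; 3 stages ⇒ order 3.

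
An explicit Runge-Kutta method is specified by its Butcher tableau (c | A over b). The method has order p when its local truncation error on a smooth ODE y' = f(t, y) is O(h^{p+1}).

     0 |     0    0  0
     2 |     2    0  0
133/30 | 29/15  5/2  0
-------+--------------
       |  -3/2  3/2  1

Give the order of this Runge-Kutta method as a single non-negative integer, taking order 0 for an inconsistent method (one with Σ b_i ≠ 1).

b = (-3/2, 3/2, 1)
c = (0, 2, 133/30)
Ac = (0, 0, 5)
Σ b_i: (-3/2)·1 + 3/2·1 + 1·1 = 1 ✓
b·c: 3/2·2 + 1·133/30 = 223/30 ≠ 1/2 ⇒ order 1.

1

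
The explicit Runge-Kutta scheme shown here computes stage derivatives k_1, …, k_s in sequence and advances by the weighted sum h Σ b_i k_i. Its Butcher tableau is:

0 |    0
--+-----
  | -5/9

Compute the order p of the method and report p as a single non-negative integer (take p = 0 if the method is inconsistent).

0

b = (-5/9)
c = (0)
Σ b_i: (-5/9)·1 = -5/9 ≠ 1 ⇒ order 0.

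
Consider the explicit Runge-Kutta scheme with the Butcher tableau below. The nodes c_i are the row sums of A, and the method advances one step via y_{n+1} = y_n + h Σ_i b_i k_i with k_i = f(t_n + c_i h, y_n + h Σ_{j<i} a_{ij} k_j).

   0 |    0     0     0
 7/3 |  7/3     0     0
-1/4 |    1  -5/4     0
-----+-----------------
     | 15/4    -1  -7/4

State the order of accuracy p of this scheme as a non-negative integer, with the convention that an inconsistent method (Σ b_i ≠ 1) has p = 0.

1

b = (15/4, -1, -7/4)
c = (0, 7/3, -1/4)
Ac = (0, 0, -35/12)
Σ b_i: 15/4·1 + (-1)·1 + (-7/4)·1 = 1 ✓
b·c: (-1)·7/3 + (-7/4)·(-1/4) = -91/48 ≠ 1/2 ⇒ order 1.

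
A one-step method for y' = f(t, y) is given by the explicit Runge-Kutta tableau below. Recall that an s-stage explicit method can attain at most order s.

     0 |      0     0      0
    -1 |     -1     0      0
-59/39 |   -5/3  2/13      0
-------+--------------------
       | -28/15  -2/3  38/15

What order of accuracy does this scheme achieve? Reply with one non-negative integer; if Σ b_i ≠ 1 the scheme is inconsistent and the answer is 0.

b = (-28/15, -2/3, 38/15)
c = (0, -1, -59/39)
Ac = (0, 0, -2/13)
Σ b_i: (-28/15)·1 + (-2/3)·1 + 38/15·1 = 0 ≠ 1 ⇒ order 0.

0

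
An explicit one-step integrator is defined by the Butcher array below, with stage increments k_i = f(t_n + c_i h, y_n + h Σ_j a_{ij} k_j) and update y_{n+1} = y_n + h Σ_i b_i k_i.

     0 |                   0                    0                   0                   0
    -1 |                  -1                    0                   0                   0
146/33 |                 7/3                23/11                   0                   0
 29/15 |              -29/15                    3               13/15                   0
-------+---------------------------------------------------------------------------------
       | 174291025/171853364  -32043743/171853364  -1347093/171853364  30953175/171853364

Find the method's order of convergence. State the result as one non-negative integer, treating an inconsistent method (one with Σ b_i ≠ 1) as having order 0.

b = (174291025/171853364, -32043743/171853364, -1347093/171853364, 30953175/171853364)
c = (0, -1, 146/33, 29/15)
Ac = (0, 0, -23/11, 413/495)
Σ b_i: 174291025/171853364·1 + (-32043743/171853364)·1 + (-1347093/171853364)·1 + 30953175/171853364·1 = 1 ✓
b·c: (-32043743/171853364)·(-1) + (-1347093/171853364)·146/33 + 30953175/171853364·29/15 = 1/2 ✓
b·c²: (-32043743/171853364)·1 + (-1347093/171853364)·21316/1089 + 30953175/171853364·841/225 = 1/3 ✓
b·Ac: (-1347093/171853364)·(-23/11) + 30953175/171853364·413/495 = 1/6 ✓
b·c³: (-32043743/171853364)·(-1) + (-1347093/171853364)·3112136/35937 + 30953175/171853364·24389/3375 = 17209281779/21266853795 ≠ 1/4 ⇒ order 3.
b·(c∘Ac): (-1347093/171853364)·(-3358/363) + 30953175/171853364·11977/7425 = 561518905/1546680276 ≠ 1/8
b·Ac²: (-1347093/171853364)·23/11 + 30953175/171853364·326113/16335 = 15224579996/4253370759 ≠ 1/12
b·A²c: 30953175/171853364·(-299/165) = -56090905/171853364 ≠ 1/24

3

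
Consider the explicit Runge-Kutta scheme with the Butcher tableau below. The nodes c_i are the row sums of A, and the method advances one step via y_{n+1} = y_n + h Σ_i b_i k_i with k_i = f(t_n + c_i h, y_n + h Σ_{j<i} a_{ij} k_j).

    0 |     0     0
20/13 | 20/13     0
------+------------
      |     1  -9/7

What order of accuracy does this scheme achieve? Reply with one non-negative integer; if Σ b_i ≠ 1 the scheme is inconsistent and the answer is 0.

b = (1, -9/7)
c = (0, 20/13)
Σ b_i: 1·1 + (-9/7)·1 = -2/7 ≠ 1 ⇒ order 0.

0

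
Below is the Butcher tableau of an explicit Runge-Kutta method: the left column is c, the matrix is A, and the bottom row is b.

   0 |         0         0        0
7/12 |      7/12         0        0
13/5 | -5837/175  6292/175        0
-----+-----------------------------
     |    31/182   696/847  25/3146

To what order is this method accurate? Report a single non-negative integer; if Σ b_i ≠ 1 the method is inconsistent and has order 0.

b = (31/182, 696/847, 25/3146)
c = (0, 7/12, 13/5)
Ac = (0, 0, 1573/75)
Σ b_i: 31/182·1 + 696/847·1 + 25/3146·1 = 1 ✓
b·c: 696/847·7/12 + 25/3146·13/5 = 1/2 ✓
b·c²: 696/847·49/144 + 25/3146·169/25 = 1/3 ✓
b·Ac: 25/3146·1573/75 = 1/6 ✓; 3 stages ⇒ order 3.

3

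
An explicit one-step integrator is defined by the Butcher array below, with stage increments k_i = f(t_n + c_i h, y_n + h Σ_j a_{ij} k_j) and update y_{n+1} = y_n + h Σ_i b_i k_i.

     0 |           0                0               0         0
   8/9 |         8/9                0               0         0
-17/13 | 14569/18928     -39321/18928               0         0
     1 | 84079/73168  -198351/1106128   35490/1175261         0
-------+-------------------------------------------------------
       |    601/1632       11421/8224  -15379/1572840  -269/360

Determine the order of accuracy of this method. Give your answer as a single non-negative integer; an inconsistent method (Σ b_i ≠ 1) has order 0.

4

b = (601/1632, 11421/8224, -15379/1572840, -269/360)
c = (0, 8/9, -17/13, 1)
Ac = (0, 0, -4369/2366, -107/538)
Σ b_i: 601/1632·1 + 11421/8224·1 + (-15379/1572840)·1 + (-269/360)·1 = 1 ✓
b·c: 11421/8224·8/9 + (-15379/1572840)·(-17/13) + (-269/360)·1 = 1/2 ✓
b·c²: 11421/8224·64/81 + (-15379/1572840)·289/169 + (-269/360)·1 = 1/3 ✓
b·Ac: (-15379/1572840)·(-4369/2366) + (-269/360)·(-107/538) = 1/6 ✓
b·c³: 11421/8224·512/729 + (-15379/1572840)·(-4913/2197) + (-269/360)·1 = 1/4 ✓
b·(c∘Ac): (-15379/1572840)·74273/30758 + (-269/360)·(-107/538) = 1/8 ✓
b·Ac²: (-15379/1572840)·(-17476/10647) + (-269/360)·(-218/2421) = 1/12 ✓
b·A²c: (-269/360)·(-15/269) = 1/24 ✓; 4 stages ⇒ order 4.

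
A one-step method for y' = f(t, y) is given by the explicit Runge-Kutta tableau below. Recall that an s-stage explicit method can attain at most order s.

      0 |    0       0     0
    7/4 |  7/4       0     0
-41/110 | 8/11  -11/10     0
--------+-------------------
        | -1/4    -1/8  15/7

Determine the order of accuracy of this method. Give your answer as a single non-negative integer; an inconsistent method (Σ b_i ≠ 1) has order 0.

b = (-1/4, -1/8, 15/7)
c = (0, 7/4, -41/110)
Ac = (0, 0, -77/40)
Σ b_i: (-1/4)·1 + (-1/8)·1 + 15/7·1 = 99/56 ≠ 1 ⇒ order 0.

0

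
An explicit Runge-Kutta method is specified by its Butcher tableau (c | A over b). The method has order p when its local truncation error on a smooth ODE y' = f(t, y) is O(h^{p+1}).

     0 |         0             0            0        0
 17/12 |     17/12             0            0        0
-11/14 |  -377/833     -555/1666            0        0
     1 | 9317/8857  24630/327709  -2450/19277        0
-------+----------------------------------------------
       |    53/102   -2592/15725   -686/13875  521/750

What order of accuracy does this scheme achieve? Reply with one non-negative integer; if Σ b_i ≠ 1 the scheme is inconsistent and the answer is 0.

4

b = (53/102, -2592/15725, -686/13875, 521/750)
c = (0, 17/12, -11/14, 1)
Ac = (0, 0, -185/392, 215/1042)
Σ b_i: 53/102·1 + (-2592/15725)·1 + (-686/13875)·1 + 521/750·1 = 1 ✓
b·c: (-2592/15725)·17/12 + (-686/13875)·(-11/14) + 521/750·1 = 1/2 ✓
b·c²: (-2592/15725)·289/144 + (-686/13875)·121/196 + 521/750·1 = 1/3 ✓
b·Ac: (-686/13875)·(-185/392) + 521/750·215/1042 = 1/6 ✓
b·c³: (-2592/15725)·4913/1728 + (-686/13875)·(-1331/2744) + 521/750·1 = 1/4 ✓
b·(c∘Ac): (-686/13875)·2035/5488 + 521/750·215/1042 = 1/8 ✓
b·Ac²: (-686/13875)·(-3145/4704) + 521/750·905/12504 = 1/12 ✓
b·A²c: 521/750·125/2084 = 1/24 ✓; 4 stages ⇒ order 4.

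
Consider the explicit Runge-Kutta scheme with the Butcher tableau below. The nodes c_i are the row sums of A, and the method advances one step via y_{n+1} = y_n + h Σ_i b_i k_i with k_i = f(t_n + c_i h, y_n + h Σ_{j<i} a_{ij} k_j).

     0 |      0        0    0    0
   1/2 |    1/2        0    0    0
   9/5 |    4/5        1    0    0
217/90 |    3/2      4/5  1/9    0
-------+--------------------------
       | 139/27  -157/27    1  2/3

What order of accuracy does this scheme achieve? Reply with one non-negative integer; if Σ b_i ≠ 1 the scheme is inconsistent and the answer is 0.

2

b = (139/27, -157/27, 1, 2/3)
c = (0, 1/2, 9/5, 217/90)
Ac = (0, 0, 1/2, 3/5)
Σ b_i: 139/27·1 + (-157/27)·1 + 1·1 + 2/3·1 = 1 ✓
b·c: (-157/27)·1/2 + 1·9/5 + 2/3·217/90 = 1/2 ✓
b·c²: (-157/27)·1/4 + 1·81/25 + 2/3·47089/8100 = 27517/4860 ≠ 1/3 ⇒ order 2.
b·Ac: 1·1/2 + 2/3·3/5 = 9/10 ≠ 1/6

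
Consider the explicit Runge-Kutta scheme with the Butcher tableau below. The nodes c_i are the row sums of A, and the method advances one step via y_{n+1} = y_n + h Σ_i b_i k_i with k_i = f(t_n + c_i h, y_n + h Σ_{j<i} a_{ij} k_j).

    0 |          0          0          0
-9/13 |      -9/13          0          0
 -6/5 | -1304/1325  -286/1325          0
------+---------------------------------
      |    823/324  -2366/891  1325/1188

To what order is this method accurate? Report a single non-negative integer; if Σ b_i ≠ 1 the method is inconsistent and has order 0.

3

b = (823/324, -2366/891, 1325/1188)
c = (0, -9/13, -6/5)
Ac = (0, 0, 198/1325)
Σ b_i: 823/324·1 + (-2366/891)·1 + 1325/1188·1 = 1 ✓
b·c: (-2366/891)·(-9/13) + 1325/1188·(-6/5) = 1/2 ✓
b·c²: (-2366/891)·81/169 + 1325/1188·36/25 = 1/3 ✓
b·Ac: 1325/1188·198/1325 = 1/6 ✓; 3 stages ⇒ order 3.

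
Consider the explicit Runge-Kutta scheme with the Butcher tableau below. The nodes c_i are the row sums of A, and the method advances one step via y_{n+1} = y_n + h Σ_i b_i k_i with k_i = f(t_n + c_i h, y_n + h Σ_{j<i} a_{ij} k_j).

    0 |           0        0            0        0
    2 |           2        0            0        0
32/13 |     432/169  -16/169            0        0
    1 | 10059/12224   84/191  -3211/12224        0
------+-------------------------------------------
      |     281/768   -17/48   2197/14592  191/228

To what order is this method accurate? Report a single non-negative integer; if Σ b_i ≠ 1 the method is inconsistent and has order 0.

4

b = (281/768, -17/48, 2197/14592, 191/228)
c = (0, 2, 32/13, 1)
Ac = (0, 0, -32/169, 89/382)
Σ b_i: 281/768·1 + (-17/48)·1 + 2197/14592·1 + 191/228·1 = 1 ✓
b·c: (-17/48)·2 + 2197/14592·32/13 + 191/228·1 = 1/2 ✓
b·c²: (-17/48)·4 + 2197/14592·1024/169 + 191/228·1 = 1/3 ✓
b·Ac: 2197/14592·(-32/169) + 191/228·89/382 = 1/6 ✓
b·c³: (-17/48)·8 + 2197/14592·32768/2197 + 191/228·1 = 1/4 ✓
b·(c∘Ac): 2197/14592·(-1024/2197) + 191/228·89/382 = 1/8 ✓
b·Ac²: 2197/14592·(-64/169) + 191/228·32/191 = 1/12 ✓
b·A²c: 191/228·19/382 = 1/24 ✓; 4 stages ⇒ order 4.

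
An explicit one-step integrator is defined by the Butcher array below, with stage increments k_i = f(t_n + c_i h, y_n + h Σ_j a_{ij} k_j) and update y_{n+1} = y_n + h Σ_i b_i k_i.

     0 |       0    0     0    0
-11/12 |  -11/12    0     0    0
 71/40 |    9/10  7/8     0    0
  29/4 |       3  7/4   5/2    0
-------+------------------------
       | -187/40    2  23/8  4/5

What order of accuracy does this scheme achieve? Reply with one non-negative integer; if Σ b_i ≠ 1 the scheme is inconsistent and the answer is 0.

b = (-187/40, 2, 23/8, 4/5)
c = (0, -11/12, 71/40, 29/4)
Ac = (0, 0, -77/96, 17/6)
Σ b_i: (-187/40)·1 + 2·1 + 23/8·1 + 4/5·1 = 1 ✓
b·c: 2·(-11/12) + 23/8·71/40 + 4/5·29/4 = 8707/960 ≠ 1/2 ⇒ order 1.

1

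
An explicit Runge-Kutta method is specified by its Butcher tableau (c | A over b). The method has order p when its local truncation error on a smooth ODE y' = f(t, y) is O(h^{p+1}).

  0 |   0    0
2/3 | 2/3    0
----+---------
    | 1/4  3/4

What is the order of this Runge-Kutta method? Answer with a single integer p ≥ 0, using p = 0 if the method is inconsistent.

b = (1/4, 3/4)
c = (0, 2/3)
Σ b_i: 1/4·1 + 3/4·1 = 1 ✓
b·c: 3/4·2/3 = 1/2 ✓; 2 stages ⇒ order 2.

2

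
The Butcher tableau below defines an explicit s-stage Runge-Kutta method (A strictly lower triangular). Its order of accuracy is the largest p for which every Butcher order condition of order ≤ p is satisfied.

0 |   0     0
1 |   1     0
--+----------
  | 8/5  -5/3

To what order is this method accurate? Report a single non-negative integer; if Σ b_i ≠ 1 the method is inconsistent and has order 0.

0

b = (8/5, -5/3)
c = (0, 1)
Σ b_i: 8/5·1 + (-5/3)·1 = -1/15 ≠ 1 ⇒ order 0.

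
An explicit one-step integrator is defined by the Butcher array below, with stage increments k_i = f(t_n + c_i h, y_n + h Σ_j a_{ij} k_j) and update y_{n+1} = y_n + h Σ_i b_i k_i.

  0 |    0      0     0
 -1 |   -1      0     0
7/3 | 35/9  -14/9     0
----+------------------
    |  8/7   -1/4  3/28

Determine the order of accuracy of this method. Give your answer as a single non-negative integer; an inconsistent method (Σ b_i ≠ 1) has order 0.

b = (8/7, -1/4, 3/28)
c = (0, -1, 7/3)
Ac = (0, 0, 14/9)
Σ b_i: 8/7·1 + (-1/4)·1 + 3/28·1 = 1 ✓
b·c: (-1/4)·(-1) + 3/28·7/3 = 1/2 ✓
b·c²: (-1/4)·1 + 3/28·49/9 = 1/3 ✓
b·Ac: 3/28·14/9 = 1/6 ✓; 3 stages ⇒ order 3.

3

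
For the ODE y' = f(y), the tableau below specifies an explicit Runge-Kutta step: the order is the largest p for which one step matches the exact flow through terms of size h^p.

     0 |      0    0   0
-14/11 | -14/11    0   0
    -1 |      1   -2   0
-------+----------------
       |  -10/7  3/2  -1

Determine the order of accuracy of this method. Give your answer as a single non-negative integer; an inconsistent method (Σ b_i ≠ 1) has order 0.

0

b = (-10/7, 3/2, -1)
c = (0, -14/11, -1)
Ac = (0, 0, 28/11)
Σ b_i: (-10/7)·1 + 3/2·1 + (-1)·1 = -13/14 ≠ 1 ⇒ order 0.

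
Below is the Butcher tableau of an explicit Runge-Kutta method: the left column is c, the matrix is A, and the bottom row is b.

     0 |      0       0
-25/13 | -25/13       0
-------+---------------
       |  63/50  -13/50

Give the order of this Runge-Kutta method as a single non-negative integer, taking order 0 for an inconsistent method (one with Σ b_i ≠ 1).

2

b = (63/50, -13/50)
c = (0, -25/13)
Σ b_i: 63/50·1 + (-13/50)·1 = 1 ✓
b·c: (-13/50)·(-25/13) = 1/2 ✓; 2 stages ⇒ order 2.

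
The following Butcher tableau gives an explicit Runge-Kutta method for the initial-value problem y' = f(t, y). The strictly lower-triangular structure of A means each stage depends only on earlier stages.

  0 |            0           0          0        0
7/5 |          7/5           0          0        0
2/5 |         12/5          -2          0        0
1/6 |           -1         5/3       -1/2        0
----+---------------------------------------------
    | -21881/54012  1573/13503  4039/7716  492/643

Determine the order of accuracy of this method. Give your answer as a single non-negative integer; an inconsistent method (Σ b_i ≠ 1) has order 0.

3

b = (-21881/54012, 1573/13503, 4039/7716, 492/643)
c = (0, 7/5, 2/5, 1/6)
Ac = (0, 0, -14/5, 32/15)
Σ b_i: (-21881/54012)·1 + 1573/13503·1 + 4039/7716·1 + 492/643·1 = 1 ✓
b·c: 1573/13503·7/5 + 4039/7716·2/5 + 492/643·1/6 = 1/2 ✓
b·c²: 1573/13503·49/25 + 4039/7716·4/25 + 492/643·1/36 = 1/3 ✓
b·Ac: 4039/7716·(-14/5) + 492/643·32/15 = 1/6 ✓
b·c³: 1573/13503·343/125 + 4039/7716·8/125 + 492/643·1/216 = 103211/289350 ≠ 1/4 ⇒ order 3.
b·(c∘Ac): 4039/7716·(-28/25) + 492/643·16/45 = -5051/16075 ≠ 1/8
b·Ac²: 4039/7716·(-98/25) + 492/643·239/75 = 7453/19290 ≠ 1/12
b·A²c: 492/643·7/5 = 3444/3215 ≠ 1/24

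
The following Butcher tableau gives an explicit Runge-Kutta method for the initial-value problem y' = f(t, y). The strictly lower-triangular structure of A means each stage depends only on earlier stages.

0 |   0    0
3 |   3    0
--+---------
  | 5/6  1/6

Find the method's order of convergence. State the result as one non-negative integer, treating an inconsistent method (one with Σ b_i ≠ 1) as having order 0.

b = (5/6, 1/6)
c = (0, 3)
Σ b_i: 5/6·1 + 1/6·1 = 1 ✓
b·c: 1/6·3 = 1/2 ✓; 2 stages ⇒ order 2.

2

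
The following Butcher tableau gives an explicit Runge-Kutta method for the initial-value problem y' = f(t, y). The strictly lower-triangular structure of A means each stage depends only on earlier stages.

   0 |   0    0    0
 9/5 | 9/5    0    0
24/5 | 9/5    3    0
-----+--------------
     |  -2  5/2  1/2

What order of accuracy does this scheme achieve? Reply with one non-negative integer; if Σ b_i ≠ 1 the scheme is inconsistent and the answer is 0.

b = (-2, 5/2, 1/2)
c = (0, 9/5, 24/5)
Ac = (0, 0, 27/5)
Σ b_i: (-2)·1 + 5/2·1 + 1/2·1 = 1 ✓
b·c: 5/2·9/5 + 1/2·24/5 = 69/10 ≠ 1/2 ⇒ order 1.

1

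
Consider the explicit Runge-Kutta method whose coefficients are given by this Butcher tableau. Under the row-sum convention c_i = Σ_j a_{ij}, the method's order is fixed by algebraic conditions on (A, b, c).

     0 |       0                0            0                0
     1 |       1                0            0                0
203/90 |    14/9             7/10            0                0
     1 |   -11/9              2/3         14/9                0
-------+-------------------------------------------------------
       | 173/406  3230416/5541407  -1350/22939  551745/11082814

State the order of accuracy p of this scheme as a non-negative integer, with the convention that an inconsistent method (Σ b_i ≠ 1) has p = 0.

3

b = (173/406, 3230416/5541407, -1350/22939, 551745/11082814)
c = (0, 1, 203/90, 1)
Ac = (0, 0, 7/10, 1691/405)
Σ b_i: 173/406·1 + 3230416/5541407·1 + (-1350/22939)·1 + 551745/11082814·1 = 1 ✓
b·c: 3230416/5541407·1 + (-1350/22939)·203/90 + 551745/11082814·1 = 1/2 ✓
b·c²: 3230416/5541407·1 + (-1350/22939)·41209/8100 + 551745/11082814·1 = 1/3 ✓
b·Ac: (-1350/22939)·7/10 + 551745/11082814·1691/405 = 1/6 ✓
b·c³: 3230416/5541407·1 + (-1350/22939)·8365427/729000 + 551745/11082814·1 = -23/540 ≠ 1/4 ⇒ order 3.
b·(c∘Ac): (-1350/22939)·1421/900 + 551745/11082814·1691/405 = 10/87 ≠ 1/8
b·Ac²: (-1350/22939)·7/10 + 551745/11082814·312763/36450 = 352453/913140 ≠ 1/12
b·A²c: 551745/11082814·49/45 = 600789/11082814 ≠ 1/24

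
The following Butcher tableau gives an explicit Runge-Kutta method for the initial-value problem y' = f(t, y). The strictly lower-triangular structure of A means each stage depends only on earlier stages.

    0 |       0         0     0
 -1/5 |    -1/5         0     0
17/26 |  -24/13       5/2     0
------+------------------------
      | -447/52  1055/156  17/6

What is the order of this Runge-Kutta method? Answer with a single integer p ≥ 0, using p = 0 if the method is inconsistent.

b = (-447/52, 1055/156, 17/6)
c = (0, -1/5, 17/26)
Ac = (0, 0, -1/2)
Σ b_i: (-447/52)·1 + 1055/156·1 + 17/6·1 = 1 ✓
b·c: 1055/156·(-1/5) + 17/6·17/26 = 1/2 ✓
b·c²: 1055/156·1/25 + 17/6·289/676 = 10017/6760 ≠ 1/3 ⇒ order 2.
b·Ac: 17/6·(-1/2) = -17/12 ≠ 1/6

2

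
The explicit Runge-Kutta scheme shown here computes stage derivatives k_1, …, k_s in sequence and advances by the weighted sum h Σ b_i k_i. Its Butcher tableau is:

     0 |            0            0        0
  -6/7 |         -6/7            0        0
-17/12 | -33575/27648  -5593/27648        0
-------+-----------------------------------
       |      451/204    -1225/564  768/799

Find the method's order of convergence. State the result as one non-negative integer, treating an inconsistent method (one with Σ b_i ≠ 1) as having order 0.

3

b = (451/204, -1225/564, 768/799)
c = (0, -6/7, -17/12)
Ac = (0, 0, 799/4608)
Σ b_i: 451/204·1 + (-1225/564)·1 + 768/799·1 = 1 ✓
b·c: (-1225/564)·(-6/7) + 768/799·(-17/12) = 1/2 ✓
b·c²: (-1225/564)·36/49 + 768/799·289/144 = 1/3 ✓
b·Ac: 768/799·799/4608 = 1/6 ✓; 3 stages ⇒ order 3.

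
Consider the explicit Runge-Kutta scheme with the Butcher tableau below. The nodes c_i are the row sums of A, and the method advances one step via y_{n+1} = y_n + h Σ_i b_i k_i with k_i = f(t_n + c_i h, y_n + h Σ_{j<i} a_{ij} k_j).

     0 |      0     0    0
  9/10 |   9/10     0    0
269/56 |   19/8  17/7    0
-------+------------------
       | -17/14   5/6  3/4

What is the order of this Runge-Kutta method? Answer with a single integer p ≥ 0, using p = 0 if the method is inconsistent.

b = (-17/14, 5/6, 3/4)
c = (0, 9/10, 269/56)
Ac = (0, 0, 153/70)
Σ b_i: (-17/14)·1 + 5/6·1 + 3/4·1 = 31/84 ≠ 1 ⇒ order 0.

0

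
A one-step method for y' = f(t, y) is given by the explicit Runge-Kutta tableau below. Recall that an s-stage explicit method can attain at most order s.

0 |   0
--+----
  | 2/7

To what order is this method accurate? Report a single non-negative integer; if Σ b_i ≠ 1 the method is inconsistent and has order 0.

b = (2/7)
c = (0)
Σ b_i: 2/7·1 = 2/7 ≠ 1 ⇒ order 0.

0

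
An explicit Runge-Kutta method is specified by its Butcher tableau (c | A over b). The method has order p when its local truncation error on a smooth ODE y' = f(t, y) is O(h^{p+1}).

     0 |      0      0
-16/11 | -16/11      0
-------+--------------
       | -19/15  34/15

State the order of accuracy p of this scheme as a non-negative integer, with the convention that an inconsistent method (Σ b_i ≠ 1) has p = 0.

b = (-19/15, 34/15)
c = (0, -16/11)
Σ b_i: (-19/15)·1 + 34/15·1 = 1 ✓
b·c: 34/15·(-16/11) = -544/165 ≠ 1/2 ⇒ order 1.

1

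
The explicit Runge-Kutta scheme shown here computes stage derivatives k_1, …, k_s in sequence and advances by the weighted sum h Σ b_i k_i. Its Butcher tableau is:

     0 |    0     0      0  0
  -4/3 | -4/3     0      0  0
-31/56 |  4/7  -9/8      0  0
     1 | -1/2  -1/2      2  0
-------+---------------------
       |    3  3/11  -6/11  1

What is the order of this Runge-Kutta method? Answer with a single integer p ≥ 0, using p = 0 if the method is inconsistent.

b = (3, 3/11, -6/11, 1)
c = (0, -4/3, -31/56, 1)
Ac = (0, 0, 3/2, -37/84)
Σ b_i: 3·1 + 3/11·1 + (-6/11)·1 + 1·1 = 41/11 ≠ 1 ⇒ order 0.

0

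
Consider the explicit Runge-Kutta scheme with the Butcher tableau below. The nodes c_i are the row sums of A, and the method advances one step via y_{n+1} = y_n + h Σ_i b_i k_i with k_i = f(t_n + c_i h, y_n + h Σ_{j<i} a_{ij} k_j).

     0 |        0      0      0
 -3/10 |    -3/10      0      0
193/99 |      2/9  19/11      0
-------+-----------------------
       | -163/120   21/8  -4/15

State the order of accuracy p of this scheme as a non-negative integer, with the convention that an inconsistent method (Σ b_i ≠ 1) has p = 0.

1

b = (-163/120, 21/8, -4/15)
c = (0, -3/10, 193/99)
Ac = (0, 0, -57/110)
Σ b_i: (-163/120)·1 + 21/8·1 + (-4/15)·1 = 1 ✓
b·c: 21/8·(-3/10) + (-4/15)·193/99 = -31063/23760 ≠ 1/2 ⇒ order 1.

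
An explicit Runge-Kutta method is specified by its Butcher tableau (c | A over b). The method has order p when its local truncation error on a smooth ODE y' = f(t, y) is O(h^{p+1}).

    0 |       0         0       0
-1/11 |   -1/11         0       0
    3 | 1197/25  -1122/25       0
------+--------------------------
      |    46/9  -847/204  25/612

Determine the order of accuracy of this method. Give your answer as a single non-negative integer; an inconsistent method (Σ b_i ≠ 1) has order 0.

3

b = (46/9, -847/204, 25/612)
c = (0, -1/11, 3)
Ac = (0, 0, 102/25)
Σ b_i: 46/9·1 + (-847/204)·1 + 25/612·1 = 1 ✓
b·c: (-847/204)·(-1/11) + 25/612·3 = 1/2 ✓
b·c²: (-847/204)·1/121 + 25/612·9 = 1/3 ✓
b·Ac: 25/612·102/25 = 1/6 ✓; 3 stages ⇒ order 3.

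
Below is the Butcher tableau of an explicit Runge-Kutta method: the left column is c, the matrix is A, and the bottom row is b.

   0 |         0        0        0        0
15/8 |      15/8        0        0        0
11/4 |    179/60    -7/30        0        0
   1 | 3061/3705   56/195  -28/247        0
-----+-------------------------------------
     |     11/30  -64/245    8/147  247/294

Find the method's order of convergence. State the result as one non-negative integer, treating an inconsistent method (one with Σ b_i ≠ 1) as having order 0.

4

b = (11/30, -64/245, 8/147, 247/294)
c = (0, 15/8, 11/4, 1)
Ac = (0, 0, -7/16, 56/247)
Σ b_i: 11/30·1 + (-64/245)·1 + 8/147·1 + 247/294·1 = 1 ✓
b·c: (-64/245)·15/8 + 8/147·11/4 + 247/294·1 = 1/2 ✓
b·c²: (-64/245)·225/64 + 8/147·121/16 + 247/294·1 = 1/3 ✓
b·Ac: 8/147·(-7/16) + 247/294·56/247 = 1/6 ✓
b·c³: (-64/245)·3375/512 + 8/147·1331/64 + 247/294·1 = 1/4 ✓
b·(c∘Ac): 8/147·(-77/64) + 247/294·56/247 = 1/8 ✓
b·Ac²: 8/147·(-105/128) + 247/294·301/1976 = 1/12 ✓
b·A²c: 247/294·49/988 = 1/24 ✓; 4 stages ⇒ order 4.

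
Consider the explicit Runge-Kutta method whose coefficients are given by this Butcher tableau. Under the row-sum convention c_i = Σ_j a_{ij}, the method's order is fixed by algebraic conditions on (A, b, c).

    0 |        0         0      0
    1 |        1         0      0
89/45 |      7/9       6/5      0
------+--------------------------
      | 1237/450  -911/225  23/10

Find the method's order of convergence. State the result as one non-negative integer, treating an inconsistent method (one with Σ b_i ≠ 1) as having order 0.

b = (1237/450, -911/225, 23/10)
c = (0, 1, 89/45)
Ac = (0, 0, 6/5)
Σ b_i: 1237/450·1 + (-911/225)·1 + 23/10·1 = 1 ✓
b·c: (-911/225)·1 + 23/10·89/45 = 1/2 ✓
b·c²: (-911/225)·1 + 23/10·7921/2025 = 100193/20250 ≠ 1/3 ⇒ order 2.
b·Ac: 23/10·6/5 = 69/25 ≠ 1/6

2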